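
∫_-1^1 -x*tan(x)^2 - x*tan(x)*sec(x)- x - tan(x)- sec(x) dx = -2*sec(1)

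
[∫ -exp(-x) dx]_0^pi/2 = -1 + exp(-pi/2)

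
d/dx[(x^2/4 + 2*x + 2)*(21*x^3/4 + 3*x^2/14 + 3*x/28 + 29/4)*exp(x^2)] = 21*x^6*exp(x^2)/8 + 591*x^5*exp(x^2)/28 + 3189*x^4*exp(x^2)/112 + 377*x^3*exp(x^2)/8 + 6977*x^2*exp(x^2)/112 + 1899*x*exp(x^2)/56 + 103*exp(x^2)/7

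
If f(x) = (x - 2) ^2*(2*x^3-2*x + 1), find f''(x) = 40*x^3 - 96*x^2 + 36*x + 18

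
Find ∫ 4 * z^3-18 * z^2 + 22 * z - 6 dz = z^4 - 6*z^3 + 11*z^2 - 6*z + C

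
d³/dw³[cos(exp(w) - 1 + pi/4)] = exp(3*w)*sin(exp(w) - 1 + pi/4) - 3*exp(2*w)*cos(exp(w) - 1 + pi/4) - exp(w)*sin(exp(w) - 1 + pi/4)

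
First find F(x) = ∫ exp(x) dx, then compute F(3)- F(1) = -E + exp(3)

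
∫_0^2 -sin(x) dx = -1 + cos(2)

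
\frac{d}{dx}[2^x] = 2^x*log(2)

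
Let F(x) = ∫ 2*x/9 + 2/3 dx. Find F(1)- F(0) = 7/9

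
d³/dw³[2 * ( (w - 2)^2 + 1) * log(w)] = (4*w^2 + 8*w + 20)/w^3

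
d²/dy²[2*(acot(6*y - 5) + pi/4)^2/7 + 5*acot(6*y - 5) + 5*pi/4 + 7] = (432*y*acot(6*y - 5) + 108*pi*y + 3780*y - 360*acot(6*y - 5) - 3114 - 90*pi)/(2268*y^4 - 7560*y^3 + 9576*y^2 - 5460*y + 1183)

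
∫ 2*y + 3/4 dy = y^2 + 3*y/4 + C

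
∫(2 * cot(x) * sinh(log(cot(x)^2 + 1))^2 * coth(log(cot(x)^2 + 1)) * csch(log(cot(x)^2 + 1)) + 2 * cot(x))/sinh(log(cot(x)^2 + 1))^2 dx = -1/tanh(log(sin(x))) + C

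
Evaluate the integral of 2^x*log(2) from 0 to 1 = 1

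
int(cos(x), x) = sin(x) + C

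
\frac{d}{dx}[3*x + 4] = 3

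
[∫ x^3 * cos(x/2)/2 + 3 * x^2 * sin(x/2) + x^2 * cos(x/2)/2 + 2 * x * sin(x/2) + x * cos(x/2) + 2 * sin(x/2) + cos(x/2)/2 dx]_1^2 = -5*sin(1/2) + 17*sin(1)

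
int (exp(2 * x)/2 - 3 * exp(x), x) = (exp(x) - 6)^2/4 + C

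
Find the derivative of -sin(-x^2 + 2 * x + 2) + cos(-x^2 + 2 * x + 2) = 2*x*sin(-x^2 + 2*x + 2) + 2*x*cos(-x^2 + 2*x + 2) - 2*sin(-x^2 + 2*x + 2) - 2*cos(-x^2 + 2*x + 2)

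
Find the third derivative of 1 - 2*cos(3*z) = -54*sin(3*z)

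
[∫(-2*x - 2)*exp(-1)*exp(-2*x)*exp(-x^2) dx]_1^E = -exp(-4) + exp(-(1 + E)^2)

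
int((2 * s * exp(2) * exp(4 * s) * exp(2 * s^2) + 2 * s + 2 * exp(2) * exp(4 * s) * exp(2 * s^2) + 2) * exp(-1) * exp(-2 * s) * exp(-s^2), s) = 2*sinh((s + 1)^2) + C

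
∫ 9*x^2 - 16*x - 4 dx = 3*x^3 - 8*x^2 - 4*x + C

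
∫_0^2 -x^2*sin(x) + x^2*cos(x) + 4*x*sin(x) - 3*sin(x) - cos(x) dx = -1 + cos(2) + sin(2)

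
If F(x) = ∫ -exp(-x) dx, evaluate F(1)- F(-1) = -E + exp(-1)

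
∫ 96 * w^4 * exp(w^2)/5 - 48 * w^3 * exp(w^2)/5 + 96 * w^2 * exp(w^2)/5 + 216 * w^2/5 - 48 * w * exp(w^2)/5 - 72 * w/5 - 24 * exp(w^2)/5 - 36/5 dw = -12*w*(2*exp(w^2) + 3)*(-2*w^2 + w + 1)/5 + C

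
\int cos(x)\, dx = sin(x) + C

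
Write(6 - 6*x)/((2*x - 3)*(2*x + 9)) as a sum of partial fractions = -11/(4*(2*x + 9)) - 1/(4*(2*x - 3))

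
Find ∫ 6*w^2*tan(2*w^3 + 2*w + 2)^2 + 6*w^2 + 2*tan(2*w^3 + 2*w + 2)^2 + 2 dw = tan(2*w^3 + 2*w + 2) + C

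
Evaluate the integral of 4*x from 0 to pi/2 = pi^2/2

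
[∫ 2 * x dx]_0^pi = pi^2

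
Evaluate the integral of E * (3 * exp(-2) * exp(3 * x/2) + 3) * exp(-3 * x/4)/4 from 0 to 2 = -exp(-1/2) - exp(-1) + exp(1/2) + E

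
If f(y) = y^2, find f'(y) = 2*y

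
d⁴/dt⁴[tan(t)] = 24*tan(t)^5 + 40*tan(t)^3 + 16*tan(t)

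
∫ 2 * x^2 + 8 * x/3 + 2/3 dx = 2*x^3/3 + 4*x^2/3 + 2*x/3 + C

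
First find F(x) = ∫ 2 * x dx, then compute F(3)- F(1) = 8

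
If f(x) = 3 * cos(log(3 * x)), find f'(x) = -3*sin(log(x) + log(3))/x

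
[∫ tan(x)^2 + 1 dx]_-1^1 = 2*tan(1)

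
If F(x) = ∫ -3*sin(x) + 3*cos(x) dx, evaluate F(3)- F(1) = 3*cos(3) - 3*sin(1) - 3*cos(1) + 3*sin(3)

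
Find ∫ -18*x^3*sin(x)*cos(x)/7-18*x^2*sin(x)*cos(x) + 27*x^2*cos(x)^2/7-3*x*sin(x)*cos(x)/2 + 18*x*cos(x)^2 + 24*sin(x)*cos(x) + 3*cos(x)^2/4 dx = (9*x^3/7 + 9*x^2 + 3*x/4 - 12)*cos(x)^2 + C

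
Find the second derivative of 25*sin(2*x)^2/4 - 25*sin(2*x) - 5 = -50*sin(2*x)^2 + 100*sin(2*x) + 50*cos(2*x)^2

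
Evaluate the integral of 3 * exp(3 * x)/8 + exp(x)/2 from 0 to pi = -5/8 + exp(pi)/2 + exp(3*pi)/8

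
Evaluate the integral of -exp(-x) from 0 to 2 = -1 + exp(-2)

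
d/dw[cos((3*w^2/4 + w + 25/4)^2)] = -(9*w^3 + 18*w^2 + 83*w + 50)*sin(9*w^4/16 + 3*w^3/2 + 83*w^2/8 + 25*w/2 + 625/16)/4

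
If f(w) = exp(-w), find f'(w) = -exp(-w)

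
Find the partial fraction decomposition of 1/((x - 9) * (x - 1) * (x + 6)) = 1/(105*(x + 6)) - 1/(56*(x - 1)) + 1/(120*(x - 9))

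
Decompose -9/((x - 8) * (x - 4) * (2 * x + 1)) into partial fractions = -4/(17*(2*x + 1)) + 1/(4*(x - 4)) - 9/(68*(x - 8))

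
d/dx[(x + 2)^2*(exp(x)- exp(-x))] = (x^2*exp(2*x) + x^2 + 6*x*exp(2*x) + 2*x + 8*exp(2*x))*exp(-x)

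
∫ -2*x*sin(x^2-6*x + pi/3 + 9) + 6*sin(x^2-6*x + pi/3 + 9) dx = cos((x - 3)^2 + pi/3) + C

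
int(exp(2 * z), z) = exp(2*z)/2 + C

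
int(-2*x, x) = -x^2 + C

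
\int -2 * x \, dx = -x^2 + C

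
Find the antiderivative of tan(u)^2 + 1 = tan(u) + C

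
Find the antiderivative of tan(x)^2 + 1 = tan(x) + C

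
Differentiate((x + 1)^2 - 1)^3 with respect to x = 6*x^5 + 30*x^4 + 48*x^3 + 24*x^2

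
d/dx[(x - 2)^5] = 5*x^4 - 40*x^3 + 120*x^2 - 160*x + 80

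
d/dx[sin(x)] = cos(x)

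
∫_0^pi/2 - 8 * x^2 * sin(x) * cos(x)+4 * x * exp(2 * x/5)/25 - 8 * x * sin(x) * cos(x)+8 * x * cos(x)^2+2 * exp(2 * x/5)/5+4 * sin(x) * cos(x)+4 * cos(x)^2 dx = pi*exp(pi/5)/5 + 2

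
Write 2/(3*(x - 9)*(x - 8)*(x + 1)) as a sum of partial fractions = 1/(135*(x + 1)) - 2/(27*(x - 8)) + 1/(15*(x - 9))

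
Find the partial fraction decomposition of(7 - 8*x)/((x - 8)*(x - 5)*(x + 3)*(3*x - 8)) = -387/(1904*(3*x - 8)) - 31/(1496*(x + 3)) + 11/(56*(x - 5)) - 19/(176*(x - 8))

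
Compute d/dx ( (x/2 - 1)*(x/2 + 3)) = x/2 + 1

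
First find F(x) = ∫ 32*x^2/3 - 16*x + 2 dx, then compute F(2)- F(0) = 4/9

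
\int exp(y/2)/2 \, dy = exp(y/2) + C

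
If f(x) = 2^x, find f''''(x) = 2^x*log(2)^4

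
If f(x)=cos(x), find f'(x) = -sin(x)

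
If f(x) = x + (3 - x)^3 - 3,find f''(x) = 18 - 6*x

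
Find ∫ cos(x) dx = sin(x) + C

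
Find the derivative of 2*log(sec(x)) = 2*tan(x)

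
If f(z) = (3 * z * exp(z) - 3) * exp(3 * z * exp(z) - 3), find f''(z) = 27*z^3*exp(3*z*exp(z) + 3*z - 3) + 54*z^2*exp(3*z*exp(z) + 3*z - 3) - 6*z*exp(3*z*exp(z) + z - 3) + 27*z*exp(3*z*exp(z) + 3*z - 3) - 12*exp(3*z*exp(z) + z - 3) - 9*exp(3*z*exp(z) + 2*z - 3)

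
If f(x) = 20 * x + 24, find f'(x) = 20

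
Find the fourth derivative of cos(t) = cos(t)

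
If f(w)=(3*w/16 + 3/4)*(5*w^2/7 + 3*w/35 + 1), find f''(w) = 45*w/56 + 309/280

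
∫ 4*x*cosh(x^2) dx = 2*sinh(x^2) + C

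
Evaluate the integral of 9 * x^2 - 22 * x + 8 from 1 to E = -4 + (-2 + E)^2*(1 + 3*E)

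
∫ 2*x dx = x^2 + C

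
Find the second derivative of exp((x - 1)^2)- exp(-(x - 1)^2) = (4*x^2*exp(2*x^2 - 4*x + 2) - 4*x^2 - 8*x*exp(2*x^2 - 4*x + 2) + 8*x + 6*exp(2*x^2 - 4*x + 2) - 2)*exp(-x^2 + 2*x - 1)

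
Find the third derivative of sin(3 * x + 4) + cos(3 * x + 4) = -27*sqrt(2)*cos(3*x + pi/4 + 4)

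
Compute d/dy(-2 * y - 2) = -2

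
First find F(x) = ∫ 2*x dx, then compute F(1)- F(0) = 1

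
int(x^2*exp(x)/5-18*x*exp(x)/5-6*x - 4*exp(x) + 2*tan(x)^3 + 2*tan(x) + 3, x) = -3*x^2 + x*(x - 20)*exp(x)/5 + 3*x + tan(x)^2 + C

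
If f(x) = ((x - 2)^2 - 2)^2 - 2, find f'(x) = 4*x^3 - 24*x^2 + 40*x - 16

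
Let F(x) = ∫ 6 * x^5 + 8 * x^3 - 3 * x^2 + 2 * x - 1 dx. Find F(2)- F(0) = 90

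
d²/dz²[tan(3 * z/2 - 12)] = 9*tan(3*z/2 - 12)^3/2 + 9*tan(3*z/2 - 12)/2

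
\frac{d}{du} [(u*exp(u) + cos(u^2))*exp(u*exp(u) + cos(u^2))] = (u^2*exp(2*u) - 2*u^2*exp(u)*sin(u^2) + u*exp(2*u) + u*exp(u)*cos(u^2) + u*exp(u) - 2*u*sin(u^2)*cos(u^2) - 2*u*sin(u^2) + exp(u)*cos(u^2) + exp(u))*exp(u*exp(u))*exp(cos(u^2))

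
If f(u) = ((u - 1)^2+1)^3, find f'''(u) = 120*u^3 - 360*u^2 + 432*u - 192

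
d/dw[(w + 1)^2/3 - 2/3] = 2*w/3 + 2/3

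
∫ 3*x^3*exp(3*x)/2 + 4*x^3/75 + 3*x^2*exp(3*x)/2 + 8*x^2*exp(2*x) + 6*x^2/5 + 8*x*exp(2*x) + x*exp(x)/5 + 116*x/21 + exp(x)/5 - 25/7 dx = x*(14*x^3 + 525*x^2*exp(3*x) + 420*x^2 + 4200*x*exp(2*x) + 2900*x + 210*exp(x) - 3750)/1050 + C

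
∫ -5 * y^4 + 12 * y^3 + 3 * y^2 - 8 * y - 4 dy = -y^5 + 3*y^4 + y^3 - 4*y^2 - 4*y + C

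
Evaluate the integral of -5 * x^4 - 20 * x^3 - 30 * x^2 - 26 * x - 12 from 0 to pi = (2 + pi)^2*(-pi^3 - pi^2 - 2*pi - 1) + 4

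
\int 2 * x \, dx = x^2 + C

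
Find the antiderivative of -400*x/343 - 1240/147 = -200*x^2/343 - 1240*x/147 + C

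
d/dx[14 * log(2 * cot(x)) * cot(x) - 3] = -14*(log(1/tan(x)) + log(2) + 1)/sin(x)^2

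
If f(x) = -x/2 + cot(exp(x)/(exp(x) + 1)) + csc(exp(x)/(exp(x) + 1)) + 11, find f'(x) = (-exp(2*x) - 2*exp(x)*cot(exp(x)/(exp(x) + 1))^2 - 2*exp(x)*cot(exp(x)/(exp(x) + 1))*csc(exp(x)/(exp(x) + 1)) - 4*exp(x) - 1)/(2*exp(2*x) + 4*exp(x) + 2)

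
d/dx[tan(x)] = cos(x)^(-2)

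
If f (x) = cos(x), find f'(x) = -sin(x)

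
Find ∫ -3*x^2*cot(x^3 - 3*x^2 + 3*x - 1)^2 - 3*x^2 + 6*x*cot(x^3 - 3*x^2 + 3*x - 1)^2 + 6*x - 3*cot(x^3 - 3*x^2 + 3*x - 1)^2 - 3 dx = cot((x - 1)^3) + C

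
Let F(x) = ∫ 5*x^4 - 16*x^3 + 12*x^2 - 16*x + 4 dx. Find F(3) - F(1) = -30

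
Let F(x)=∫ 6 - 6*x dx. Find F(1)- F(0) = 3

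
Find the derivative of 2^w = 2^w*log(2)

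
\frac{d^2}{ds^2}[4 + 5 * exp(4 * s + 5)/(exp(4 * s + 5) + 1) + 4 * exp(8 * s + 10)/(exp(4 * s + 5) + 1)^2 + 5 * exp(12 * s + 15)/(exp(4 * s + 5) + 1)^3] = (80*exp(4*s + 5) + 336*exp(8*s + 10) + 768*exp(12*s + 15) - 448*exp(16*s + 20))/(exp(25)*exp(20*s) + 5*exp(20)*exp(16*s) + 10*exp(15)*exp(12*s) + 10*exp(10)*exp(8*s) + 5*exp(5)*exp(4*s) + 1)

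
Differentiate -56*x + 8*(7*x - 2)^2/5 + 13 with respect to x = 784*x/5 - 504/5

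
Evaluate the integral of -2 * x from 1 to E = 1 - exp(2)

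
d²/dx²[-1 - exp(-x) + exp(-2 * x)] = (4 - exp(x))*exp(-2*x)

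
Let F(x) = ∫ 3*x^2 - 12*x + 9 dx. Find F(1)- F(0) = 4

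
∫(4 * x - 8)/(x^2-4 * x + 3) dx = 2*log((x - 2)^2 - 1) + C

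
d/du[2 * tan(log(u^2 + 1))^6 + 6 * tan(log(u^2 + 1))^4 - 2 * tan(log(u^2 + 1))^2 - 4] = 8*u*(3*tan(log(u^2 + 1))^7 + 9*tan(log(u^2 + 1))^5 + 5*tan(log(u^2 + 1))^3 - tan(log(u^2 + 1)))/(u^2 + 1)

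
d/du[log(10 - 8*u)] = 4/(4*u - 5)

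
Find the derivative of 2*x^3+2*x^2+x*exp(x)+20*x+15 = 6*x^2 + x*exp(x) + 4*x + exp(x) + 20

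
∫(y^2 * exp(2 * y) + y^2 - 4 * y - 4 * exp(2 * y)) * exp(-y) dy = -2*(-y^2 + 2*y + 2)*sinh(y) + C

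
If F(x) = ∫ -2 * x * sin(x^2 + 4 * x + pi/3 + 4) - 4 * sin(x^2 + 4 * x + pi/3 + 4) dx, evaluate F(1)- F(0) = cos(pi/3 + 9) - cos(pi/3 + 4)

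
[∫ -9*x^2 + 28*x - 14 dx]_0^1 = -3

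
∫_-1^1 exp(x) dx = E - exp(-1)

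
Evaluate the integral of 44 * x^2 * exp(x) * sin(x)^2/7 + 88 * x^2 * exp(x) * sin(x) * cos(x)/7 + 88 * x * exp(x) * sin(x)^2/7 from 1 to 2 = 44*E*(-sin(1)^2 + 4*E*sin(2)^2)/7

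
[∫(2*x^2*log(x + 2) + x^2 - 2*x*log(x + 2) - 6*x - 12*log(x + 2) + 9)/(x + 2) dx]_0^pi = -9*log(2) + (-3 + pi)^2*log(2 + pi)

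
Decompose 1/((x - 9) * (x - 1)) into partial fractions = -1/(8*(x - 1)) + 1/(8*(x - 9))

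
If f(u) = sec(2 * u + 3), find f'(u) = 2*tan(2*u + 3)*sec(2*u + 3)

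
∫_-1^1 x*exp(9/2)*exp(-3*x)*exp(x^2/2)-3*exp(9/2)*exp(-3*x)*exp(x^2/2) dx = -exp(8) + exp(2)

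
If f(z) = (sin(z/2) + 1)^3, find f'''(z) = -3*sin(z)/2 - 15*cos(z/2)/32 + 27*cos(3*z/2)/32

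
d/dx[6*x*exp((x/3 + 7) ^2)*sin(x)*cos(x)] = (2*x^2*sin(2*x)/3 + 14*x*sin(2*x) + 6*x*cos(2*x) + 3*sin(2*x))*exp(49)*exp(14*x/3)*exp(x^2/9)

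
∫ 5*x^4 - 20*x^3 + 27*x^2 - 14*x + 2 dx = x^5 - 5*x^4 + 9*x^3 - 7*x^2 + 2*x + C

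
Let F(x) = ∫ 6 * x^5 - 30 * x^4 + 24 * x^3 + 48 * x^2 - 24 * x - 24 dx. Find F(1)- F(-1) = -28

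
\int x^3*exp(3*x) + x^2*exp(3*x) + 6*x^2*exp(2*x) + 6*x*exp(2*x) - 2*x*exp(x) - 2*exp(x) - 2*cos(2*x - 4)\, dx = x^3*exp(3*x)/3 + 3*x^2*exp(2*x) - 2*x*exp(x) - sin(2*x - 4) + C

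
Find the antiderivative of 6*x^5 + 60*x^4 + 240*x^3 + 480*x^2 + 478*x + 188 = x^6 + 12*x^5 + 60*x^4 + 160*x^3 + 239*x^2 + 188*x + C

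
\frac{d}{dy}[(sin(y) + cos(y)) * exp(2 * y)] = (sin(y) + 3*cos(y))*exp(2*y)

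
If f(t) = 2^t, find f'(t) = 2^t*log(2)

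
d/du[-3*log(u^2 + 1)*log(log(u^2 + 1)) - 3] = (-6*u*log(log(u^2 + 1)) - 6*u)/(u^2 + 1)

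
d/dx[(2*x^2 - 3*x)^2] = 16*x^3 - 36*x^2 + 18*x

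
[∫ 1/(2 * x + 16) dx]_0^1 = -3*log(2)/2 + log(3)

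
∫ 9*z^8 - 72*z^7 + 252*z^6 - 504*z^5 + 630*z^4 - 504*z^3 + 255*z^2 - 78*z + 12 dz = z^9 - 9*z^8 + 36*z^7 - 84*z^6 + 126*z^5 - 126*z^4 + 85*z^3 - 39*z^2 + 12*z + C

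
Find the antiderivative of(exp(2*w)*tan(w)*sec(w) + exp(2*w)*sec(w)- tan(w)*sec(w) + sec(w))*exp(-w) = 2*sinh(w)*sec(w) + C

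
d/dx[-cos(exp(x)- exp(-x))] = (exp(2*x) + 1)*exp(-x)*sin(exp(x) - exp(-x))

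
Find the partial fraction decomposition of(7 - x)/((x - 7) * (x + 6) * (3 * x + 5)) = -3/(13*(3*x + 5)) + 1/(13*(x + 6))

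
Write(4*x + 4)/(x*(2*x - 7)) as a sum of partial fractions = 36/(7*(2*x - 7)) - 4/(7*x)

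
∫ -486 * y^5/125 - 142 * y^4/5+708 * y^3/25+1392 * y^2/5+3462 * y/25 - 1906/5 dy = -81*y^6/125 - 142*y^5/25 + 177*y^4/25 + 464*y^3/5 + 1731*y^2/25 - 1906*y/5 + C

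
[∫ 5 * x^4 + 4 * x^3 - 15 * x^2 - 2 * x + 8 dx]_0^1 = 4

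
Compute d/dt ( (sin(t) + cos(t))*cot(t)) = -sqrt(2)*sin(t + pi/4) - cos(t)/sin(t)^2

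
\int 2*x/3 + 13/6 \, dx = x^2/3 + 13*x/6 + C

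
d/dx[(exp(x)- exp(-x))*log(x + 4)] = (x*exp(2*x)*log(x + 4) + x*log(x + 4) + 4*exp(2*x)*log(x + 4) + exp(2*x) + 4*log(x + 4) - 1)/(x*exp(x) + 4*exp(x))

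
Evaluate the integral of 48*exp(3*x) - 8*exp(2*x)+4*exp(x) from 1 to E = -4*exp(2*E) - 16*exp(3) - 4*E + 4*exp(2) + 4*exp(E) + 16*exp(3*E)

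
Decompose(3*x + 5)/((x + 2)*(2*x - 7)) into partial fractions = 31/(11*(2*x - 7)) + 1/(11*(x + 2))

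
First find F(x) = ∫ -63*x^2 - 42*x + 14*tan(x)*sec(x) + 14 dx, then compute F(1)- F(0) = -42 + 14*sec(1)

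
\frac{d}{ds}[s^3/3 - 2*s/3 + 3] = s^2 - 2/3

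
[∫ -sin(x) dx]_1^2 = -cos(1) + cos(2)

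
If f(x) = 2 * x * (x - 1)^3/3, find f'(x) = 8*x^3/3 - 6*x^2 + 4*x - 2/3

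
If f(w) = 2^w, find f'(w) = 2^w*log(2)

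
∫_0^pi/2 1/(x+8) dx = -log(4) + log(pi/4 + 4)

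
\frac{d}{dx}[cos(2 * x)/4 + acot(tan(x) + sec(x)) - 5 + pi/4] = sin(x)^3/cos(x) + tan(x)^2/2 - tan(x) - 1/(2*cos(x)^2)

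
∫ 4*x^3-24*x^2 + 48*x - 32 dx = x^4 - 8*x^3 + 24*x^2 - 32*x + C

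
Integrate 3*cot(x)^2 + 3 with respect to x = -3*cot(x) + C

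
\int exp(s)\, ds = exp(s) + C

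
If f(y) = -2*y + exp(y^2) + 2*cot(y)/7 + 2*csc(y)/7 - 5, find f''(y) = 4*y^2*exp(y^2) + 2*exp(y^2) - 2/(7*sin(y)) + 4*cos(y)/(7*sin(y)^3) + 4/(7*sin(y)^3)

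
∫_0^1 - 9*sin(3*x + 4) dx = -3*cos(4) + 3*cos(7)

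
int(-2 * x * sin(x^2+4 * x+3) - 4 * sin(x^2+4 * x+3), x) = cos((x + 2)^2 - 1) + C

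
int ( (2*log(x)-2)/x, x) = (log(x) - 1)^2 + C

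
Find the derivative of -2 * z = -2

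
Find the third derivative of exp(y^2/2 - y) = y^3*exp(y^2/2 - y) - 3*y^2*exp(y^2/2 - y) + 6*y*exp(y^2/2 - y) - 4*exp(y^2/2 - y)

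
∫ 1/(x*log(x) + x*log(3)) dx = log(2*log(3*x)) + C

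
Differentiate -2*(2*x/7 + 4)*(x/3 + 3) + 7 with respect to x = -8*x/21 - 92/21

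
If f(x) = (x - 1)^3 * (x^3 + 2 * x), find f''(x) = 30*x^4 - 60*x^3 + 60*x^2 - 42*x + 12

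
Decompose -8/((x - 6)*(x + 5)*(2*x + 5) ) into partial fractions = 32/(85*(2*x + 5)) - 8/(55*(x + 5)) - 8/(187*(x - 6))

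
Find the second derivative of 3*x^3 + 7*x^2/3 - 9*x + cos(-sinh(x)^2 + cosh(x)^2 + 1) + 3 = 18*x + 14/3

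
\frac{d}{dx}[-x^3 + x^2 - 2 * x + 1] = -3*x^2 + 2*x - 2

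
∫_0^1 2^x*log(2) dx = 1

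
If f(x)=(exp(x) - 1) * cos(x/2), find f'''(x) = -11*exp(x)*sin(x/2)/8 + exp(x)*cos(x/2)/4 - sin(x/2)/8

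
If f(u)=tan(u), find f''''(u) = 24*tan(u)^5 + 40*tan(u)^3 + 16*tan(u)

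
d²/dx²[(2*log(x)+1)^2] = (4 - 8*log(x))/x^2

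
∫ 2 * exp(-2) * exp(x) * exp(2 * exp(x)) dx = exp(2*exp(x) - 2) + C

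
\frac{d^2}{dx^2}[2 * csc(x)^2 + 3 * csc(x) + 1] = (-3 - 8/sin(x) + 6/sin(x)^2 + 12/sin(x)^3)/sin(x)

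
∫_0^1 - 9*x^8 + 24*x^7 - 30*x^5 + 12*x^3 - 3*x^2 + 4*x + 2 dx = 3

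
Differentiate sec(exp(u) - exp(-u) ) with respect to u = (exp(2*u)*tan(exp(u) - exp(-u))*sec(exp(u) - exp(-u)) + tan(exp(u) - exp(-u))*sec(exp(u) - exp(-u)))*exp(-u)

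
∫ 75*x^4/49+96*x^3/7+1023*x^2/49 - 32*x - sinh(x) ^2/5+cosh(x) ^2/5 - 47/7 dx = 15*x^5/49 + 24*x^4/7 + 341*x^3/49 - 16*x^2 - 228*x/35 + C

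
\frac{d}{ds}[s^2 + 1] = 2*s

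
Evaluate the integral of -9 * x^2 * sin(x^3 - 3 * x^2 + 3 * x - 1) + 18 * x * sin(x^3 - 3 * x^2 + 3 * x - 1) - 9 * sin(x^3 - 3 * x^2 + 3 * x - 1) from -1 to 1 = 3 - 3*cos(8)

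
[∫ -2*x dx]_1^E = 1 - exp(2)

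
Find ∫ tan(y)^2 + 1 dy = tan(y) + C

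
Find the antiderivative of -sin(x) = cos(x) + C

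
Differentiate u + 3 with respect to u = 1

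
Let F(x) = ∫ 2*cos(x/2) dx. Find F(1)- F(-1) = 8*sin(1/2)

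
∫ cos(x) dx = sin(x) + C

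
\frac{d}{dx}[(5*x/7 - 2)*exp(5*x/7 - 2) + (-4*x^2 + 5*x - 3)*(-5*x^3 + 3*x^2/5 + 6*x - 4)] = 100*x^4 - 548*x^3/5 - 18*x^2 + 25*x*exp(5*x/7 - 2)/49 + 442*x/5 - 5*exp(5*x/7 - 2)/7 - 38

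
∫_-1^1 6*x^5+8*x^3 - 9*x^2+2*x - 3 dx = -12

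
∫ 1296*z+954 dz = 648*z^2 + 954*z + C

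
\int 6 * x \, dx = 3*x^2 + C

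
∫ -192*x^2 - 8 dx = -64*x^3 - 8*x + C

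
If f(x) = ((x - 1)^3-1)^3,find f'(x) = 9*x^8 - 72*x^7 + 252*x^6 - 522*x^5 + 720*x^4 - 684*x^3 + 441*x^2 - 180*x + 36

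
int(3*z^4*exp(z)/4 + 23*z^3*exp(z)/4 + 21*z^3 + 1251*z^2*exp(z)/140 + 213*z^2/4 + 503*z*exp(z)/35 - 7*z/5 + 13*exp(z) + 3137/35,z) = (z*exp(z) + 7*z - 2)*(105*z^3 + 385*z^2 + 96*z + 1820)/140 + C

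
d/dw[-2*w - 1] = -2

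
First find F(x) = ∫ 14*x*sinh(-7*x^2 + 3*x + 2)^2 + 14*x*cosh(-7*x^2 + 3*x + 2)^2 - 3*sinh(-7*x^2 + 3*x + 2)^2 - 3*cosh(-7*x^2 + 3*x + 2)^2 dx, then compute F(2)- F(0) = sinh(4)/2 + sinh(20)*cosh(20)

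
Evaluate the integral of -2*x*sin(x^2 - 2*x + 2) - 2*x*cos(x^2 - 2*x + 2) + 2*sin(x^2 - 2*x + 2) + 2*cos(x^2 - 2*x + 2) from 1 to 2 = -sin(2) - cos(1) + cos(2) + sin(1)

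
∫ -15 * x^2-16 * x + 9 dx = -5*x^3 - 8*x^2 + 9*x + C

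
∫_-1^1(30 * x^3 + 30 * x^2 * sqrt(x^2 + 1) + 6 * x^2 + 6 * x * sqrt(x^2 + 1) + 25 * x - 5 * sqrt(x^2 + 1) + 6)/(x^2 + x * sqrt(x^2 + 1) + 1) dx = -5*log(1 + sqrt(2)) + 5*log(-1 + sqrt(2)) + 12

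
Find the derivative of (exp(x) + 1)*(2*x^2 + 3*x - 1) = 2*x^2*exp(x) + 7*x*exp(x) + 4*x + 2*exp(x) + 3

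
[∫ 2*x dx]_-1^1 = 0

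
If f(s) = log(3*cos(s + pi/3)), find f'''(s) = -2*sin(s + pi/3)/cos(s + pi/3)^3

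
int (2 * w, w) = w^2 + C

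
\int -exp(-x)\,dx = exp(-x) + C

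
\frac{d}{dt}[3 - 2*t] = -2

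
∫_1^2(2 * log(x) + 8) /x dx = -16 + (log(2) + 4)^2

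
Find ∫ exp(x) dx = exp(x) + C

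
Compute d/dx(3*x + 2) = 3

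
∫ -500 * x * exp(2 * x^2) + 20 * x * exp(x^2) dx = (10 - 125*exp(x^2))*exp(x^2) + C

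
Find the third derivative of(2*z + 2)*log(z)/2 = (2 - z)/z^3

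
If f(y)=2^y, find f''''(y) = 2^y*log(2)^4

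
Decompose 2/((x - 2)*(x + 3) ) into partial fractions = -2/(5*(x + 3)) + 2/(5*(x - 2))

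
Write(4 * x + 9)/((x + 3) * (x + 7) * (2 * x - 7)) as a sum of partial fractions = 92/(273*(2*x - 7)) - 19/(84*(x + 7)) + 3/(52*(x + 3))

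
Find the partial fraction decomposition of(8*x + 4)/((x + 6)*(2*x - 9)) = 80/(21*(2*x - 9)) + 44/(21*(x + 6))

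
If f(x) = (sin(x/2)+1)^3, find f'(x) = 3*sin(x)/2 + 15*cos(x/2)/8 - 3*cos(3*x/2)/8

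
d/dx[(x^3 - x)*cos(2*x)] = -2*x^3*sin(2*x) + 3*x^2*cos(2*x) + 2*x*sin(2*x) - cos(2*x)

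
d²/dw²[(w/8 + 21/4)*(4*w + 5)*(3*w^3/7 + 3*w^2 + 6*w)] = 30*w^3/7 + 1809*w^2/14 + 1899*w/4 + 417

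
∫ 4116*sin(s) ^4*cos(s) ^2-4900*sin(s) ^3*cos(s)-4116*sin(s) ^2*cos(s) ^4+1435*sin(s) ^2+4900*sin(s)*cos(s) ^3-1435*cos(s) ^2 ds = -1372*sin(s)^3*cos(s)^3 - 1435*sin(2*s)/2 - 1225*cos(4*s)/4 + C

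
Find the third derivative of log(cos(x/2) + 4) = (7*sin(x/2) - sin(x))/(4*(cos(x/2) + 4)^3)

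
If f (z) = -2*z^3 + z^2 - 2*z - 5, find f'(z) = -6*z^2 + 2*z - 2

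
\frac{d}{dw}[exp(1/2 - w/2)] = -exp(1/2 - w/2)/2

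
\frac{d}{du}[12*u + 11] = 12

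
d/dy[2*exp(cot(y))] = -2*exp(1/tan(y))/sin(y)^2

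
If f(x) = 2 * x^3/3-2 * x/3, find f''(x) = 4*x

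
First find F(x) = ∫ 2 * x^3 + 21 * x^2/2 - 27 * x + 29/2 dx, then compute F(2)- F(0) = 11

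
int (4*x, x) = 2*x^2 + C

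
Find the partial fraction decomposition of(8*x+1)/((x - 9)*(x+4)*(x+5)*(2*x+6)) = 39/(56*(x + 5)) - 31/(26*(x + 4)) + 23/(48*(x + 3)) + 73/(4368*(x - 9))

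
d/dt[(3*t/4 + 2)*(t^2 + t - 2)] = 9*t^2/4 + 11*t/2 + 1/2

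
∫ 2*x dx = x^2 + C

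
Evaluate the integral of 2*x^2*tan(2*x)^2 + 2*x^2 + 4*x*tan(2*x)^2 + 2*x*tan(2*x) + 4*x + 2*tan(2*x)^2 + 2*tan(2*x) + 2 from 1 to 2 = -4*tan(2) + 9*tan(4)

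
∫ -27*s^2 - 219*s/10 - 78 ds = -9*s^3 - 219*s^2/20 - 78*s + C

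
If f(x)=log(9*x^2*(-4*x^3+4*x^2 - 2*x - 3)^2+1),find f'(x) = (1152*x^7 - 2016*x^6 + 1728*x^5 + 360*x^4 - 720*x^3 + 324*x^2 + 162*x)/(144*x^8 - 288*x^7 + 288*x^6 + 72*x^5 - 180*x^4 + 108*x^3 + 81*x^2 + 1)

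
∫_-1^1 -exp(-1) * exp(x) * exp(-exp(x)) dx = -exp(-1 - exp(-1)) + exp(-E - 1)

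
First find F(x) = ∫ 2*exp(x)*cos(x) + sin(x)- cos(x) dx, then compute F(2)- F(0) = (-1 + exp(2))*(cos(2) + sin(2))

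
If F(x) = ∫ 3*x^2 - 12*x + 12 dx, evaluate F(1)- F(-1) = 26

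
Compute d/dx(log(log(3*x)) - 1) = 1/(x*log(x) + x*log(3))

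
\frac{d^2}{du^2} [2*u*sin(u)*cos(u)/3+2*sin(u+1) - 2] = -4*u*sin(2*u)/3 - 2*sin(u + 1) + 4*cos(2*u)/3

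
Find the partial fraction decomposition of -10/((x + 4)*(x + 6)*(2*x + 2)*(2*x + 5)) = 40/(63*(2*x + 5)) + 1/(14*(x + 6)) - 5/(18*(x + 4)) - 1/(9*(x + 1))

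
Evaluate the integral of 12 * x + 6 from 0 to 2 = 36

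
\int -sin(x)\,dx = cos(x) + C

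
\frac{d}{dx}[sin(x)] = cos(x)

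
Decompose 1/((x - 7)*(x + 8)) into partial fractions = -1/(15*(x + 8)) + 1/(15*(x - 7))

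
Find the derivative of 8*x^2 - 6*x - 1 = 16*x - 6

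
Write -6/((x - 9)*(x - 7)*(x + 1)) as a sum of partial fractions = -3/(40*(x + 1)) + 3/(8*(x - 7)) - 3/(10*(x - 9))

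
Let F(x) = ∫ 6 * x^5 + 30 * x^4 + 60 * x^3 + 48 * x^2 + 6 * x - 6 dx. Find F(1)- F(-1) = 32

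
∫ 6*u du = 3*u^2 + C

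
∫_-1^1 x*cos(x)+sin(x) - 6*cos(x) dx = -12*sin(1)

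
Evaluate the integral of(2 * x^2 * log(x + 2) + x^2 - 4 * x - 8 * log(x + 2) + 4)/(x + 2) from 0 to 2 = -4*log(2)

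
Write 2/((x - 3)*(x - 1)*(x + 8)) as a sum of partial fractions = 2/(99*(x + 8)) - 1/(9*(x - 1)) + 1/(11*(x - 3))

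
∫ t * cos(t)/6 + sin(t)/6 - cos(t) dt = (t/6 - 1)*sin(t) + C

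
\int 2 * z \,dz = z^2 + C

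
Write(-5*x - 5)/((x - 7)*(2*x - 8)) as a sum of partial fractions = 25/(6*(x - 4)) - 20/(3*(x - 7))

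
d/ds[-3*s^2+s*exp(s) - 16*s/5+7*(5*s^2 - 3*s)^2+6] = 700*s^3 - 630*s^2 + s*exp(s) + 120*s + exp(s) - 16/5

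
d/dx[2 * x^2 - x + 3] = 4*x - 1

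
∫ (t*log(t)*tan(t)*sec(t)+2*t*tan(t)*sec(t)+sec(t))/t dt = (log(t) + 2)*sec(t) + C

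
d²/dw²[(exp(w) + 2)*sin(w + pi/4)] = 2*exp(w)*cos(w + pi/4) - 2*sin(w + pi/4)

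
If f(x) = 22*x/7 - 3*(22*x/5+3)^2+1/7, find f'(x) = -2904*x/25 - 2662/35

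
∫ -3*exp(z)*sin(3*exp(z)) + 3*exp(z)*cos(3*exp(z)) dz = sqrt(2)*sin(3*exp(z) + pi/4) + C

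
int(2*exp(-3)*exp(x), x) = 2*exp(x - 3) + C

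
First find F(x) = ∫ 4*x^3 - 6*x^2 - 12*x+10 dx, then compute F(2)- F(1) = -7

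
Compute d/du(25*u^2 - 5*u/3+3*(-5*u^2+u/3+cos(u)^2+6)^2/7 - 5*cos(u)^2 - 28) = 300*u^3/7 + 30*u^2*sin(2*u)/7 - 30*u^2/7 - 2*u*sin(2*u)/7 - 60*u*cos(u)^2/7 - 4*u/3 - 12*sin(u)*cos(u)^3/7 - sin(2*u)/7 + 2*cos(u)^2/7 + 1/21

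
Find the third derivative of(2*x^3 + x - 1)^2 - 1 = 480*x^3 + 96*x - 24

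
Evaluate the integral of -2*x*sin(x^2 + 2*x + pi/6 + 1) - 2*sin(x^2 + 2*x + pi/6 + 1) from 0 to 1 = cos(pi/6 + 4) - cos(pi/6 + 1)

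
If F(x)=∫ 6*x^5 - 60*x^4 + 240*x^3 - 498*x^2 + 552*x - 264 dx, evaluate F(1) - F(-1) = -884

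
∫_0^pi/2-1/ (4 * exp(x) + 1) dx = -log(5) + log(exp(-pi/2) + 4)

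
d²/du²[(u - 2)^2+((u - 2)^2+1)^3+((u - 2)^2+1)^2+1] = 30*u^4 - 240*u^3 + 768*u^2 - 1152*u + 684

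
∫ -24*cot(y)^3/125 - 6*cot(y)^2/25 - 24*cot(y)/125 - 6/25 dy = 6*(2*cot(y) + 5)*cot(y)/125 + C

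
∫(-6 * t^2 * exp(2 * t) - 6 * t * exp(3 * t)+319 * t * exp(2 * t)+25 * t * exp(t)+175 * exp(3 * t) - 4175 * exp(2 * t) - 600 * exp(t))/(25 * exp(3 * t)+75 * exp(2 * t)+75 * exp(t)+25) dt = (-3*(t - 25)^2*exp(2*t)/25 + (t - 25)*(exp(t) + 1)*exp(t) - 2*(exp(t) + 1)^2)/(exp(t) + 1)^2 + C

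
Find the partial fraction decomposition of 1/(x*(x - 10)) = 1/(10*(x - 10)) - 1/(10*x)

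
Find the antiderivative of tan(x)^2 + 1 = tan(x) + C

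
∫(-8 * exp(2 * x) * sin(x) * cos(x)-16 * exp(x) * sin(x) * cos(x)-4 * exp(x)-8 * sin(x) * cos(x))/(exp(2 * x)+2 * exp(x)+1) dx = 2*((exp(x) + 1)*(cos(2*x) - 2) - 2*exp(x))/(exp(x) + 1) + C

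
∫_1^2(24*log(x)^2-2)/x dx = -2*log(2) + 8*log(2)^3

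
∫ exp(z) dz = exp(z) + C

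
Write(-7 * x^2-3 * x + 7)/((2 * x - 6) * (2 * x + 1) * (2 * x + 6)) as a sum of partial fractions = -27/(140*(2*x + 1)) - 47/(120*(x + 3)) - 65/(168*(x - 3))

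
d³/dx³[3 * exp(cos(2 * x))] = 6*E*(sin(2*x) + 6*sin(4*x) + sin(6*x))*exp(cos(2*x) - 1)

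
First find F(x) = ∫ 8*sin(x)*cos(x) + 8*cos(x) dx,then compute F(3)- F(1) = -4*(sin(1) + 1)^2 + 4*(sin(3) + 1)^2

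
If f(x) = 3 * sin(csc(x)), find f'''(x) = 3*(cos(1/sin(x)) - 3*sin(1/sin(x))/sin(x) - 7*cos(1/sin(x))/sin(x)^2 + 6*sin(1/sin(x))/sin(x)^3 + cos(1/sin(x))/sin(x)^4)*cos(x)/sin(x)^2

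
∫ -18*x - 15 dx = -9*x^2 - 15*x + C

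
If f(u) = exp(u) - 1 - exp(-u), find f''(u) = (exp(2*u) - 1)*exp(-u)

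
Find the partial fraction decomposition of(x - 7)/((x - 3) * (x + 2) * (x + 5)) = -1/(2*(x + 5)) + 3/(5*(x + 2)) - 1/(10*(x - 3))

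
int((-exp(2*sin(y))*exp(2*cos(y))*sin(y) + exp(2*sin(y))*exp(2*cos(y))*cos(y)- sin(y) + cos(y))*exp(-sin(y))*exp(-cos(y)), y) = 2*sinh(sqrt(2)*sin(y + pi/4)) + C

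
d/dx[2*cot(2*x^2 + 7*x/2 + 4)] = -(8*x + 7)/sin(2*x^2 + 7*x/2 + 4)^2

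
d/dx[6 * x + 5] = 6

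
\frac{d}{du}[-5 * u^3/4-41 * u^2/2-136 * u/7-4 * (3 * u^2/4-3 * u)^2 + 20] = -9*u^3 + 201*u^2/4 - 113*u - 136/7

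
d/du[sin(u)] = cos(u)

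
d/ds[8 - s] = -1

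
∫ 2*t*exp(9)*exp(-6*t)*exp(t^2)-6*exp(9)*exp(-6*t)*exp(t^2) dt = exp((t - 3)^2) + C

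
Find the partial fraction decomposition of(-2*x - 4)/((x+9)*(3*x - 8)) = -4/(5*(3*x - 8)) - 2/(5*(x + 9))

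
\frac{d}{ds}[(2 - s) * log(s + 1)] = (-s*log(s + 1) - s - log(s + 1) + 2)/(s + 1)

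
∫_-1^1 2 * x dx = 0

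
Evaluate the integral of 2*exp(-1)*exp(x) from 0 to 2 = -2*exp(-1) + 2*E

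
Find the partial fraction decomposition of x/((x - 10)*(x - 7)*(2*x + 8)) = -1/(77*(x + 4)) - 7/(66*(x - 7)) + 5/(42*(x - 10))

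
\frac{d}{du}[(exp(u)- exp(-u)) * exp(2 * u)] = 3*exp(3*u) - exp(u)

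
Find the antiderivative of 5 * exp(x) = 5*exp(x) + C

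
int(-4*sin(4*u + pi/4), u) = cos(4*u + pi/4) + C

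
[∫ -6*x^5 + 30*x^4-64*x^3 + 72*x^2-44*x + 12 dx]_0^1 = 3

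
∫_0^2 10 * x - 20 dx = -20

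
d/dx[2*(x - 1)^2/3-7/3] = 4*x/3 - 4/3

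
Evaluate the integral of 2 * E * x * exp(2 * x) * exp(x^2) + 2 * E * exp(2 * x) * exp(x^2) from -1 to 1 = -1 + exp(4)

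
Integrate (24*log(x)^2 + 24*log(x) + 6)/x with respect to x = (2*log(x) + 1)^3 + C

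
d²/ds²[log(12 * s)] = -1/s^2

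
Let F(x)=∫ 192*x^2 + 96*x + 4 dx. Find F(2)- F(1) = 596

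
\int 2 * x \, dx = x^2 + C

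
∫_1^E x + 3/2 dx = -2 + exp(2)/2 + 3*E/2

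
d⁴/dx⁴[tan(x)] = 24*tan(x)^5 + 40*tan(x)^3 + 16*tan(x)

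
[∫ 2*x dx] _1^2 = 3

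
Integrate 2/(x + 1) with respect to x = 2*log(x + 1) + C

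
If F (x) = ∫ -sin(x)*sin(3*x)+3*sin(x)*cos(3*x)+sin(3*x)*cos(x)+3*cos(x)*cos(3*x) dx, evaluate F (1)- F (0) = (cos(1) + sin(1))*sin(3)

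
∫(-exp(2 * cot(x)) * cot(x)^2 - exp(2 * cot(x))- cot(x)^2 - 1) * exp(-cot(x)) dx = exp(cot(x)) - exp(-cot(x)) + C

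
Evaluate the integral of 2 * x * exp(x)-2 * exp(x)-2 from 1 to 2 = -2 + 2*E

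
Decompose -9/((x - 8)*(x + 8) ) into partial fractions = 9/(16*(x + 8)) - 9/(16*(x - 8))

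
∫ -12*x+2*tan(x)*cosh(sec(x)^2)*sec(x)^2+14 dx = -6*x^2 + 14*x + sinh(sec(x)^2) + C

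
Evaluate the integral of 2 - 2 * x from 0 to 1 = 1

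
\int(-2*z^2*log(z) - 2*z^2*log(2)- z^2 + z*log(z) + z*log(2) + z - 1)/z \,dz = -(z^2 - z + 1)*log(2*z) + C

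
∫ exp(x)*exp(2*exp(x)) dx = exp(2*exp(x))/2 + C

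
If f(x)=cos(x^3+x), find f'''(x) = 27*x^6*sin(x^3 + x) + 27*x^4*sin(x^3 + x) - 54*x^3*cos(x^3 + x) + 9*x^2*sin(x^3 + x) - 18*x*cos(x^3 + x) - 5*sin(x^3 + x)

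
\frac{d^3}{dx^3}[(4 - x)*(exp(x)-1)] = -x*exp(x) + exp(x)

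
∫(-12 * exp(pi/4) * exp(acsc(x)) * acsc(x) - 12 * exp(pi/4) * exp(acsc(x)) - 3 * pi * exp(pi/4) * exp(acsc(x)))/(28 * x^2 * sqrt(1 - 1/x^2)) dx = 3*(4*acsc(x) + pi)*exp(acsc(x) + pi/4)/28 + C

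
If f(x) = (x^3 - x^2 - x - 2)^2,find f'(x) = 6*x^5 - 10*x^4 - 4*x^3 - 6*x^2 + 10*x + 4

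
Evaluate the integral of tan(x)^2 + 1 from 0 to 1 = tan(1)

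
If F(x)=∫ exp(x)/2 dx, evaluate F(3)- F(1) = -E/2 + exp(3)/2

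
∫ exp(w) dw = exp(w) + C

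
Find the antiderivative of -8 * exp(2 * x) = -4*exp(2*x) + C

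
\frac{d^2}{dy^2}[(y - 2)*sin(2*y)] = -4*y*sin(2*y) + 8*sin(2*y) + 4*cos(2*y)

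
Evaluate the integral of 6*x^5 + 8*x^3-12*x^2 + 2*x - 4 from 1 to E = (-2 + E + exp(3))^2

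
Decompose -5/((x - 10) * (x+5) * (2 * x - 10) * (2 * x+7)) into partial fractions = -20/(1377*(2*x + 7)) + 1/(180*(x + 5)) + 1/(340*(x - 5)) - 1/(810*(x - 10))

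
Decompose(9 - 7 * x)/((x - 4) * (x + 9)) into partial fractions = -72/(13*(x + 9)) - 19/(13*(x - 4))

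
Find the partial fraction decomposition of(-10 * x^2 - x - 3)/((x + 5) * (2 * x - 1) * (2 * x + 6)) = -12/(77*(2*x - 1)) - 62/(11*(x + 5)) + 45/(14*(x + 3))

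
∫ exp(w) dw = exp(w) + C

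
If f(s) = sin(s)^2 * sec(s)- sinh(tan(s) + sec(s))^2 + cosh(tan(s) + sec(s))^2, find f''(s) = sin(s)^4/cos(s)^3 + 1/cos(s) + cos(s)^(-3)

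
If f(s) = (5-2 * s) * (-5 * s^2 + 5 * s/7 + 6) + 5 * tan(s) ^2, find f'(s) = 30*s^2 - 370*s/7 + 10*sin(s)/cos(s)^3 - 59/7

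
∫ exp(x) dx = exp(x) + C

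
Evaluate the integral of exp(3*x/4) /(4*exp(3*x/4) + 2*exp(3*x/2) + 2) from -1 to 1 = -2*exp(-3/4)/(3*(exp(-3/4) + 1)) + 2*exp(3/4)/(3*(1 + exp(3/4)))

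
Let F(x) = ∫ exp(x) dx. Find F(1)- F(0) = -1 + E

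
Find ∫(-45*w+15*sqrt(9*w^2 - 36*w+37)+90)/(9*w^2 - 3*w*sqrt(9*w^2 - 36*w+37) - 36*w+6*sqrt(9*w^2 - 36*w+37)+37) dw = -5*log(-3*w + sqrt(9*(w - 2)^2 + 1) + 6) + C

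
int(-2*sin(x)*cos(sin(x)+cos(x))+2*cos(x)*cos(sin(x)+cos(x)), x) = 2*sin(sqrt(2)*sin(x + pi/4)) + C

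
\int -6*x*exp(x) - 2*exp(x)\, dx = (4 - 6*x)*exp(x) + C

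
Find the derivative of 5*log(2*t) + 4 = 5/t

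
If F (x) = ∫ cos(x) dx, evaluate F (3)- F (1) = -sin(1) + sin(3)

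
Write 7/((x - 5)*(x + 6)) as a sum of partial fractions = -7/(11*(x + 6)) + 7/(11*(x - 5))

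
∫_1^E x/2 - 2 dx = -9/4 + (-2 + E/2)^2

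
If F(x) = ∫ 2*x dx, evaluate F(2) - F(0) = 4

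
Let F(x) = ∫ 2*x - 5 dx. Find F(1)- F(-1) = -10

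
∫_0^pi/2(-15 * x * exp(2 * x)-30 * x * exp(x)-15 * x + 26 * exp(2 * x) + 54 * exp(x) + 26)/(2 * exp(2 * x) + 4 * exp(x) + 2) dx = -15*pi^2/16 - 1/2 + exp(pi/2)/(1 + exp(pi/2)) + 13*pi/2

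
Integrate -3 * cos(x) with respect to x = -3*sin(x) + C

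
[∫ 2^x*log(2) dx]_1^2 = 2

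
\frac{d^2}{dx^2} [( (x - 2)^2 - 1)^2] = 12*x^2 - 48*x + 44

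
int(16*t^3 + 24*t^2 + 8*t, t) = 4*t^4 + 8*t^3 + 4*t^2 + C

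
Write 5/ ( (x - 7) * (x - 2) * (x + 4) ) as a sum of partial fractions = 5/(66*(x + 4)) - 1/(6*(x - 2)) + 1/(11*(x - 7))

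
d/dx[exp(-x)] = -exp(-x)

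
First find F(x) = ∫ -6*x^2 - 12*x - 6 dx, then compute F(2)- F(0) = -52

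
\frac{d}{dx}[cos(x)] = -sin(x)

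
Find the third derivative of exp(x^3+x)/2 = 27*x^6*exp(x^3 + x)/2 + 27*x^4*exp(x^3 + x)/2 + 27*x^3*exp(x^3 + x) + 9*x^2*exp(x^3 + x)/2 + 9*x*exp(x^3 + x) + 7*exp(x^3 + x)/2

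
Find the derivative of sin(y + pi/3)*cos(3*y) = -sin(2*y + pi/6) + 2*cos(4*y + pi/3)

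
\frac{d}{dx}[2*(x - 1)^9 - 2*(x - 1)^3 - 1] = 18*x^8 - 144*x^7 + 504*x^6 - 1008*x^5 + 1260*x^4 - 1008*x^3 + 498*x^2 - 132*x + 12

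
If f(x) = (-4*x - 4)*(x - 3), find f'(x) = 8 - 8*x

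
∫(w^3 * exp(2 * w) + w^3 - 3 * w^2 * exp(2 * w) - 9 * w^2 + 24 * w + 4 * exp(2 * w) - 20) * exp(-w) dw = 2*(w - 2)^3*sinh(w) + C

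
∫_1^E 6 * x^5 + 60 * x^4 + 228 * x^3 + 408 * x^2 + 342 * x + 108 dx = -512 + (-1 + (2 + E)^2)^3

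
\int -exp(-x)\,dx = exp(-x) + C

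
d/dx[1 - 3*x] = -3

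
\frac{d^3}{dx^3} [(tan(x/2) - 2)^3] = 15*tan(x/2)^6/2 - 18*tan(x/2)^5 + 93*tan(x/2)^4/4 - 30*tan(x/2)^3 + 39*tan(x/2)^2/2 - 12*tan(x/2) + 15/4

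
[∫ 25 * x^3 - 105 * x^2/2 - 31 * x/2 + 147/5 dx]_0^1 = 52/5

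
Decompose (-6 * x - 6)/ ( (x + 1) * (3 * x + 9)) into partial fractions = -2/(x + 3)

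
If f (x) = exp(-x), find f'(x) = -exp(-x)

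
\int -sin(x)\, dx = cos(x) + C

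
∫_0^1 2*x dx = 1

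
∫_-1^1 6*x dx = 0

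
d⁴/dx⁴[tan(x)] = 24*tan(x)^5 + 40*tan(x)^3 + 16*tan(x)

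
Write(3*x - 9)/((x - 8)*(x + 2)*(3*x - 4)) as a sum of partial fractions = 9/(40*(3*x - 4)) - 3/(20*(x + 2)) + 3/(40*(x - 8))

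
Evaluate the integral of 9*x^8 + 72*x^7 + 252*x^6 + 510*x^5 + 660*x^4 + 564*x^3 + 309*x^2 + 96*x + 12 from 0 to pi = -(1 + pi)^3 - 1 + (1 + pi)^6 + (1 + pi)^9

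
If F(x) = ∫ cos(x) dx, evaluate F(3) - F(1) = -sin(1) + sin(3)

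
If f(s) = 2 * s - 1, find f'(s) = 2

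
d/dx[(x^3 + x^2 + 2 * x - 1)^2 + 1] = 6*x^5 + 10*x^4 + 20*x^3 + 6*x^2 + 4*x - 4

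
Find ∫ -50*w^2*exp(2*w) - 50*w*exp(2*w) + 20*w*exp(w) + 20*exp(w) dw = 5*w*(-5*w*exp(w) + 4)*exp(w) + C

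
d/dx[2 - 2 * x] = -2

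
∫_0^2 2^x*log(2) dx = 3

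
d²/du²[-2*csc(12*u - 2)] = -576*cot(12*u - 2)^2*csc(12*u - 2) - 288*csc(12*u - 2)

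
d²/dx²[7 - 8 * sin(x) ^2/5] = -16*cos(2*x)/5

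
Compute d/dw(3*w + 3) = 3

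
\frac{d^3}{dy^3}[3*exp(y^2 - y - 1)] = (24*y^3 - 36*y^2 + 54*y - 21)*exp(y^2 - y - 1)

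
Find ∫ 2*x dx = x^2 + C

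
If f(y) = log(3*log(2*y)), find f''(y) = (-log(y) - 1 - log(2))/(y^2*log(y)^2 + 2*y^2*log(2)*log(y) + y^2*log(2)^2)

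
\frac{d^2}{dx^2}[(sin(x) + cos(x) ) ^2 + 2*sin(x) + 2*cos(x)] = -4*sin(2*x) - 2*sqrt(2)*sin(x + pi/4)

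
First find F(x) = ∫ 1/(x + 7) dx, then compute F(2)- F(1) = -log(8) + log(9)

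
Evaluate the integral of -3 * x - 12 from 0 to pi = -3*pi*(pi/2 + 4)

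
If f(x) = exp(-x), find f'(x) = -exp(-x)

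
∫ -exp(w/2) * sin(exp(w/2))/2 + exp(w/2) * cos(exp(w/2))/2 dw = sqrt(2)*sin(exp(w/2) + pi/4) + C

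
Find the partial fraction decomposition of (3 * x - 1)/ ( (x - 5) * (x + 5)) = 8/(5*(x + 5)) + 7/(5*(x - 5))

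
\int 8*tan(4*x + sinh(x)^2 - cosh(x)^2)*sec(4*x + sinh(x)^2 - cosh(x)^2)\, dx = 2*sec(4*x - 1) + C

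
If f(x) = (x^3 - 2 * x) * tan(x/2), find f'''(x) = 3*x^3*tan(x/2)^4/4 + x^3*tan(x/2)^2 + x^3/4 + 9*x^2*tan(x/2)^3/2 + 9*x^2*tan(x/2)/2 - 3*x*tan(x/2)^4/2 + 7*x*tan(x/2)^2 + 17*x/2 - 3*tan(x/2)^3 + 3*tan(x/2)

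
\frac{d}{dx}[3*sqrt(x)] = 3/(2*sqrt(x))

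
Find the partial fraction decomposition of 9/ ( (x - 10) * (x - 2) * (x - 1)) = 1/(x - 1) - 9/(8*(x - 2)) + 1/(8*(x - 10))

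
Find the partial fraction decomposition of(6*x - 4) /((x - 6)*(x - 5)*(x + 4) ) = -14/(45*(x + 4)) - 26/(9*(x - 5)) + 16/(5*(x - 6))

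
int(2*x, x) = x^2 + C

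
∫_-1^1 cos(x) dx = 2*sin(1)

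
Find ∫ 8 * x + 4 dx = 4*x^2 + 4*x + C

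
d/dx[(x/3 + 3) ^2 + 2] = 2*x/9 + 2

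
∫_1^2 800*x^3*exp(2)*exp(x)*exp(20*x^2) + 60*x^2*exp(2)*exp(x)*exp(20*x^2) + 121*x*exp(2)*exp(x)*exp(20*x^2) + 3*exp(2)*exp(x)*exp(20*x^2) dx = -23*exp(23) + 84*exp(84)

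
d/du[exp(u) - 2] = exp(u)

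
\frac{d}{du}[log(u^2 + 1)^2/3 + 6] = 4*u*log(u^2 + 1)/(3*u^2 + 3)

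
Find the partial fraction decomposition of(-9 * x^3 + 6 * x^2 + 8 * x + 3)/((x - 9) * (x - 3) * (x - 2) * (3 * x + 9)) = -23/(90*(x + 3)) - 29/(105*(x - 2)) + 3/(2*(x - 3)) - 250/(63*(x - 9))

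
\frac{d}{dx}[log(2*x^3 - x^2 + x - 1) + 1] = (6*x^2 - 2*x + 1)/(2*x^3 - x^2 + x - 1)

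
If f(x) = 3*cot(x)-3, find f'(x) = -3/sin(x)^2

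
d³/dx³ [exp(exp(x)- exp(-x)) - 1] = (exp(exp(x) - exp(-x)) - 3*exp(x + exp(x) - exp(-x)) + 4*exp(2*x + exp(x) - exp(-x)) + 4*exp(4*x + exp(x) - exp(-x)) + 3*exp(5*x + exp(x) - exp(-x)) + exp(6*x + exp(x) - exp(-x)))*exp(-3*x)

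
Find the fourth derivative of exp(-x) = exp(-x)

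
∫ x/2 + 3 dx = x^2/4 + 3*x + C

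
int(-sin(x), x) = cos(x) + C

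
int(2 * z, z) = z^2 + C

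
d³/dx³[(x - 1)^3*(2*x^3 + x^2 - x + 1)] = 240*x^3 - 300*x^2 + 48*x + 30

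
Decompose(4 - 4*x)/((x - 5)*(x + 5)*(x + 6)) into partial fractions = 28/(11*(x + 6)) - 12/(5*(x + 5)) - 8/(55*(x - 5))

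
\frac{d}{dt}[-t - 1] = -1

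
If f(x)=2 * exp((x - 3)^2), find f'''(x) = 16*x^3*exp(x^2 - 6*x + 9) - 144*x^2*exp(x^2 - 6*x + 9) + 456*x*exp(x^2 - 6*x + 9) - 504*exp(x^2 - 6*x + 9)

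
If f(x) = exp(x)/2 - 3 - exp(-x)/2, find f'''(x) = (exp(2*x) + 1)*exp(-x)/2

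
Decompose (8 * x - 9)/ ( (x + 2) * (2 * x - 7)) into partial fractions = 38/(11*(2*x - 7)) + 25/(11*(x + 2))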